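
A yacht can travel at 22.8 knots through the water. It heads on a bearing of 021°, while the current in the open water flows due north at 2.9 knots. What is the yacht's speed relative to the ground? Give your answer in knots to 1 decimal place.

25.5 knots

Taking east as x and north as y: velocity relative to the water = (8.171, 21.286) knots; the water relative to ground = (0.000, 2.900) knots.
Velocity relative to ground = (8.171, 21.286) + (0.000, 2.900) = (8.171, 24.186) knots.
Speed = |(8.171, 24.186)| = 25.529 knots.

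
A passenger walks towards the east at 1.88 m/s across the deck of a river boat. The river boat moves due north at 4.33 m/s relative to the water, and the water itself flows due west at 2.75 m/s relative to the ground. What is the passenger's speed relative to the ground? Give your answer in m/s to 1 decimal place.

4.4 m/s

In east/north components (m/s): passenger relative to river boat = (1.880, 0.000); river boat relative to water = (0.000, 4.330); water relative to ground = (-2.750, 0.000).
Sum = (-0.870, 4.330) m/s.
Speed = |(-0.870, 4.330)| = 4.417 m/s.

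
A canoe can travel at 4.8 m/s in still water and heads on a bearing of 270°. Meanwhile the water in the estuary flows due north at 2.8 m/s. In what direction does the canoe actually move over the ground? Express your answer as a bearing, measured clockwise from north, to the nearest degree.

Taking east as x and north as y: velocity relative to the water = (-4.800, 0.000) m/s; the water relative to ground = (0.000, 2.800) m/s.
Velocity relative to ground = (-4.800, 0.000) + (0.000, 2.800) = (-4.800, 2.800) m/s.
Bearing = atan2(-4.80, 2.80) = 300.26° clockwise from north.

300°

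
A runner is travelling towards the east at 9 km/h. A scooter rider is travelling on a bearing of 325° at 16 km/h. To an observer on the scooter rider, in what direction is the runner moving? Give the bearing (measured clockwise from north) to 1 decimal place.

125.8°

Taking east as x and north as y: runner velocity = (9.000, 0.000) km/h; scooter rider velocity = (-9.177, 13.106) km/h.
Velocity of runner relative to scooter rider = (9.000, 0.000) − (-9.177, 13.106) = (18.177, -13.106) km/h.
Bearing = atan2(18.18, -13.11) = 125.79° clockwise from north.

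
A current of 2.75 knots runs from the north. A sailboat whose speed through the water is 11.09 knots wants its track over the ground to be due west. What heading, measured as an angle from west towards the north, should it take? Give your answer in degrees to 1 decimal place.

The current pushes perpendicular to the desired track; the heading must have a component into the current equal to 2.75 knots: 11.09 sin θ = 2.75.
sin θ = 0.2480, so θ = 14.357°.

14.4°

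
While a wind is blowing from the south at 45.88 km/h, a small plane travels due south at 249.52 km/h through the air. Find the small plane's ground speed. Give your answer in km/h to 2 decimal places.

Taking east as x and north as y: velocity relative to the air = (0.000, -249.520) km/h; the air relative to ground = (0.000, 45.880) km/h.
Velocity relative to ground = (0.000, -249.520) + (0.000, 45.880) = (0.000, -203.640) km/h.
Speed = |(0.000, -203.640)| = 203.640 km/h.

203.64 km/h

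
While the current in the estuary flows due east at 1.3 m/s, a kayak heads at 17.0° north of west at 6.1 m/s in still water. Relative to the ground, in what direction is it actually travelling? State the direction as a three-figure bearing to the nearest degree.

Taking east as x and north as y: velocity relative to the water = (-5.833, 1.783) m/s; the water relative to ground = (1.300, 0.000) m/s.
Velocity relative to ground = (-5.833, 1.783) + (1.300, 0.000) = (-4.533, 1.783) m/s.
Bearing = atan2(-4.53, 1.78) = 291.47° clockwise from north.

291°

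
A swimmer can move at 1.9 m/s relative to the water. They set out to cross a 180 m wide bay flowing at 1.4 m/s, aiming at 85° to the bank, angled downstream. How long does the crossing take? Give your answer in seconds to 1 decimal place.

The component of the swimmer's velocity perpendicular to the bank is 1.9 × sin 85° = 1.893 m/s.
The flow acts along the bank and has no component across it.
Time = 180 / 1.893 = 95.099 s.

95.1 s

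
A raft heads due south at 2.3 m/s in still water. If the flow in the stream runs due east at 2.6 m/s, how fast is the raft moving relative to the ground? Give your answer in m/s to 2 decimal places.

3.47 m/s

Taking east as x and north as y: velocity relative to the water = (0.000, -2.300) m/s; the water relative to ground = (2.600, 0.000) m/s.
Velocity relative to ground = (0.000, -2.300) + (2.600, 0.000) = (2.600, -2.300) m/s.
Speed = |(2.600, -2.300)| = 3.471 m/s.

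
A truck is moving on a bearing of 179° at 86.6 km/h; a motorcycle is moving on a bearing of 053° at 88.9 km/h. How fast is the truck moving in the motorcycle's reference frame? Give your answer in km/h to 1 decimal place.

156.4 km/h

Taking east as x and north as y: truck velocity = (1.511, -86.587) km/h; motorcycle velocity = (70.999, 53.501) km/h.
Velocity of truck relative to motorcycle = (1.511, -86.587) − (70.999, 53.501) = (-69.487, -140.088) km/h.
Magnitude = |(-69.487, -140.088)| = 156.375 km/h.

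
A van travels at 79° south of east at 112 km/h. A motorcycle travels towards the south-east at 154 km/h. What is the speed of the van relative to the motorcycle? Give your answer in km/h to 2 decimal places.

Taking east as x and north as y: van velocity = (21.371, -109.942) km/h; motorcycle velocity = (108.894, -108.894) km/h.
Velocity of van relative to motorcycle = (21.371, -109.942) − (108.894, -108.894) = (-87.524, -1.048) km/h.
Magnitude = |(-87.524, -1.048)| = 87.530 km/h.

87.53 km/h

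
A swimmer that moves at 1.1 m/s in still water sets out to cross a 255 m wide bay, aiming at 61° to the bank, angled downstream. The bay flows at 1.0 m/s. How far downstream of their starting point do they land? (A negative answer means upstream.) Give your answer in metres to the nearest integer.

Perpendicular speed = 0.962 m/s; crossing time = 255 / 0.962 = 265.050 s.
Net downstream speed = 1.533 m/s.
Drift = 1.533 × 265.050 = 406.399 m (downstream).

406 m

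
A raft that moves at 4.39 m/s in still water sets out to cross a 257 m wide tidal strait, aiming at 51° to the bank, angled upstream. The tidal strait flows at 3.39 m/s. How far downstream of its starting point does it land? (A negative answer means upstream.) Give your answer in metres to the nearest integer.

47 m

Perpendicular speed = 3.412 m/s; crossing time = 257 / 3.412 = 75.330 s.
Net downstream speed = 0.627 m/s.
Drift = 0.627 × 75.330 = 47.253 m (downstream).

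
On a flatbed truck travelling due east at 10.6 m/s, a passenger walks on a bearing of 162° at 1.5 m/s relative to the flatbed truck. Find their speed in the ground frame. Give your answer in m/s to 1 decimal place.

Taking east as x and north as y: flatbed truck velocity = (10.600, 0.000) m/s; passenger velocity relative to flatbed truck = (0.464, -1.427) m/s.
Velocity relative to ground = (10.600, 0.000) + (0.464, -1.427) = (11.064, -1.427) m/s.
Speed = |(11.064, -1.427)| = 11.155 m/s.

11.2 m/s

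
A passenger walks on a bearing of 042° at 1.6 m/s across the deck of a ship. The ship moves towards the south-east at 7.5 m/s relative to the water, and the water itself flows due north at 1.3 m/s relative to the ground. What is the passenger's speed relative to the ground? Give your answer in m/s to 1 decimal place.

In east/north components (m/s): passenger relative to ship = (1.071, 1.189); ship relative to water = (5.303, -5.303); water relative to ground = (0.000, 1.300).
Sum = (6.374, -2.814) m/s.
Speed = |(6.374, -2.814)| = 6.968 m/s.

7.0 m/s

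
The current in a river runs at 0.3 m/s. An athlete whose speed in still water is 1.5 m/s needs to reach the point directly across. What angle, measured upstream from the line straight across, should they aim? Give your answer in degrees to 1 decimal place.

11.5°

To cancel the current, the upstream component of the athlete's velocity must equal the flow: 1.5 sin θ = 0.3.
sin θ = 0.3 / 1.5 = 0.2000.
θ = arcsin(0.2000) = 11.537°.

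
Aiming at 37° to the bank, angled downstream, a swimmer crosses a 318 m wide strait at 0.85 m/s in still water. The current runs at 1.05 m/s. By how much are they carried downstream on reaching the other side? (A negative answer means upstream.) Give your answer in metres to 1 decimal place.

Perpendicular speed = 0.512 m/s; crossing time = 318 / 0.512 = 621.649 s.
Net downstream speed = 1.729 m/s.
Drift = 1.729 × 621.649 = 1074.732 m (downstream).

1074.7 m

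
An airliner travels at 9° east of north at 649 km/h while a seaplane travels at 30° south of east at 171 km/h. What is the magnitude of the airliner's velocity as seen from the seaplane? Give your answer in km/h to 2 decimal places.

728.00 km/h

Taking east as x and north as y: airliner velocity = (101.526, 641.010) km/h; seaplane velocity = (148.090, -85.500) km/h.
Velocity of airliner relative to seaplane = (101.526, 641.010) − (148.090, -85.500) = (-46.564, 726.510) km/h.
Magnitude = |(-46.564, 726.510)| = 728.000 km/h.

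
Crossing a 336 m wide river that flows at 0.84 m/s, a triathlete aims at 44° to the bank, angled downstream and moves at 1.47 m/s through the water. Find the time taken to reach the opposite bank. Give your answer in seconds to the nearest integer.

329 s

The component of the triathlete's velocity perpendicular to the bank is 1.47 × sin 44° = 1.021 m/s.
The current is parallel to the bank, so it does not affect the crossing time.
Time = 336 / 1.021 = 329.041 s.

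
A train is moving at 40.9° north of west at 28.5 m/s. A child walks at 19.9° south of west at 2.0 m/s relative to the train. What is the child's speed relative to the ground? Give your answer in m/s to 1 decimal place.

29.5 m/s

Taking east as x and north as y: train velocity = (-21.542, 18.660) m/s; child velocity relative to train = (-1.881, -0.681) m/s.
Velocity relative to ground = (-21.542, 18.660) + (-1.881, -0.681) = (-23.422, 17.979) m/s.
Speed = |(-23.422, 17.979)| = 29.527 m/s.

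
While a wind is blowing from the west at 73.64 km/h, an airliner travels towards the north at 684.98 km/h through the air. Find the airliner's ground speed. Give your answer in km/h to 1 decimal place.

Taking east as x and north as y: velocity relative to the air = (0.000, 684.980) km/h; the air relative to ground = (73.640, 0.000) km/h.
Velocity relative to ground = (0.000, 684.980) + (73.640, 0.000) = (73.640, 684.980) km/h.
Speed = |(73.640, 684.980)| = 688.927 km/h.

688.9 km/h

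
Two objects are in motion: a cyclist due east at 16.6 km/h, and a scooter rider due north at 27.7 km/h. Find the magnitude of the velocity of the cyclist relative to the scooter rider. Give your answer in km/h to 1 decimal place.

32.3 km/h

Taking east as x and north as y: cyclist velocity = (16.600, 0.000) km/h; scooter rider velocity = (0.000, 27.700) km/h.
Velocity of cyclist relative to scooter rider = (16.600, 0.000) − (0.000, 27.700) = (16.600, -27.700) km/h.
Magnitude = |(16.600, -27.700)| = 32.293 km/h.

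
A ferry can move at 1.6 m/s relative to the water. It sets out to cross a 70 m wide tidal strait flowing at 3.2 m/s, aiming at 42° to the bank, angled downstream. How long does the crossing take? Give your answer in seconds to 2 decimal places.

65.38 s

The component of the ferry's velocity perpendicular to the bank is 1.6 × sin 42° = 1.071 m/s.
Only the cross-stream component determines the crossing time; the current contributes nothing perpendicular to the bank.
Time = 70 / 1.071 = 65.383 s.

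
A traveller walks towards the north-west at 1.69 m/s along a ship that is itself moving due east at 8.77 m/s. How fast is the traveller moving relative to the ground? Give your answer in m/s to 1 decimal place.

Taking east as x and north as y: ship velocity = (8.770, 0.000) m/s; traveller velocity relative to ship = (-1.195, 1.195) m/s.
Velocity relative to ground = (8.770, 0.000) + (-1.195, 1.195) = (7.575, 1.195) m/s.
Speed = |(7.575, 1.195)| = 7.669 m/s.

7.7 m/s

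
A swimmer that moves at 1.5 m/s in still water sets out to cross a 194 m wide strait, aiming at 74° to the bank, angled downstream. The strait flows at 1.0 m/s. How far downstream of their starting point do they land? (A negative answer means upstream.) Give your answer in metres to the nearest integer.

Perpendicular speed = 1.442 m/s; crossing time = 194 / 1.442 = 134.545 s.
Net downstream speed = 1.413 m/s.
Drift = 1.413 × 134.545 = 190.174 m (downstream).

190 m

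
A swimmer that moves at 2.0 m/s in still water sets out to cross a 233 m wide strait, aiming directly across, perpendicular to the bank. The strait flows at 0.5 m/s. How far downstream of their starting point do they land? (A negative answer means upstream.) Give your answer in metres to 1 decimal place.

58.3 m

Perpendicular speed = 2.000 m/s; crossing time = 233 / 2.000 = 116.500 s.
Net downstream speed = 0.500 m/s.
Drift = 0.500 × 116.500 = 58.250 m (downstream).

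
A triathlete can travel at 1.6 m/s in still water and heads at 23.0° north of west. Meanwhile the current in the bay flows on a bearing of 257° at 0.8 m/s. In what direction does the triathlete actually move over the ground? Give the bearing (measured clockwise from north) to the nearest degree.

Taking east as x and north as y: velocity relative to the water = (-1.473, 0.625) m/s; the water relative to ground = (-0.779, -0.180) m/s.
Velocity relative to ground = (-1.473, 0.625) + (-0.779, -0.180) = (-2.252, 0.445) m/s.
Bearing = atan2(-2.25, 0.45) = 281.18° clockwise from north.

281°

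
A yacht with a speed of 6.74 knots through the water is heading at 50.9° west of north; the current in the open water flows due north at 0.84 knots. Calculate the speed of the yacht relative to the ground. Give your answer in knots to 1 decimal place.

Taking east as x and north as y: velocity relative to the water = (-5.231, 4.251) knots; the water relative to ground = (0.000, 0.840) knots.
Velocity relative to ground = (-5.231, 4.251) + (0.000, 0.840) = (-5.231, 5.091) knots.
Speed = |(-5.231, 5.091)| = 7.299 knots.

7.3 knots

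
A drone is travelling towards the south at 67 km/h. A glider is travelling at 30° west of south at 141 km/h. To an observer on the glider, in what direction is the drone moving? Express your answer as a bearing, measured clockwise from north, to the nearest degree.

Taking east as x and north as y: drone velocity = (0.000, -67.000) km/h; glider velocity = (-70.500, -122.110) km/h.
Velocity of drone relative to glider = (0.000, -67.000) − (-70.500, -122.110) = (70.500, 55.110) km/h.
Bearing = atan2(70.50, 55.11) = 51.99° clockwise from north.

052°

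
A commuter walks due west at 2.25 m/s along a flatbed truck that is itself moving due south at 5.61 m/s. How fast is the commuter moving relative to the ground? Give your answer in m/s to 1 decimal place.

Taking east as x and north as y: flatbed truck velocity = (0.000, -5.610) m/s; commuter velocity relative to flatbed truck = (-2.250, 0.000) m/s.
Velocity relative to ground = (0.000, -5.610) + (-2.250, 0.000) = (-2.250, -5.610) m/s.
Speed = |(-2.250, -5.610)| = 6.044 m/s.

6.0 m/s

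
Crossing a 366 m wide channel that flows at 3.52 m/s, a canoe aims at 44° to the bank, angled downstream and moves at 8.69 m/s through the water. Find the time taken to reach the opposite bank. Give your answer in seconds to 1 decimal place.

The component of the canoe's velocity perpendicular to the bank is 8.69 × sin 44° = 6.037 m/s.
The current is parallel to the bank, so it does not affect the crossing time.
Time = 366 / 6.037 = 60.630 s.

60.6 s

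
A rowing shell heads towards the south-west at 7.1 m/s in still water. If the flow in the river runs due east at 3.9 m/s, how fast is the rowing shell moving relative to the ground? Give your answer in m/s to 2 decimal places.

5.14 m/s

Taking east as x and north as y: velocity relative to the water = (-5.020, -5.020) m/s; the water relative to ground = (3.900, 0.000) m/s.
Velocity relative to ground = (-5.020, -5.020) + (3.900, 0.000) = (-1.120, -5.020) m/s.
Speed = |(-1.120, -5.020)| = 5.144 m/s.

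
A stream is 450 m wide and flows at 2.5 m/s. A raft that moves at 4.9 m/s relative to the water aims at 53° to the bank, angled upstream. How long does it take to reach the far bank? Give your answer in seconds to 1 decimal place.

115.0 s

The component of the raft's velocity perpendicular to the bank is 4.9 × sin 53° = 3.913 m/s.
The flow acts along the bank and has no component across it.
Time = 450 / 3.913 = 114.992 s.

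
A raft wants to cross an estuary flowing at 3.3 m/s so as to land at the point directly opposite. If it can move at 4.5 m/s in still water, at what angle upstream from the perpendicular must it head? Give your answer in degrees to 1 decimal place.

To cancel the current, the upstream component of the raft's velocity must equal the flow: 4.5 sin θ = 3.3.
sin θ = 3.3 / 4.5 = 0.7333.
θ = arcsin(0.7333) = 47.167°.

47.2°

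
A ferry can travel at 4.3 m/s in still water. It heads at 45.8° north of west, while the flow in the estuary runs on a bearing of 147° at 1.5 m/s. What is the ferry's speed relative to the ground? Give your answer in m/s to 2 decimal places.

Taking east as x and north as y: velocity relative to the water = (-2.998, 3.083) m/s; the water relative to ground = (0.817, -1.258) m/s.
Velocity relative to ground = (-2.998, 3.083) + (0.817, -1.258) = (-2.181, 1.825) m/s.
Speed = |(-2.181, 1.825)| = 2.844 m/s.

2.84 m/s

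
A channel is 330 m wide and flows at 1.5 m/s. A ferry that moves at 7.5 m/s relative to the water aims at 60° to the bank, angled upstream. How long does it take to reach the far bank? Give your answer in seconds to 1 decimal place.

50.8 s

The component of the ferry's velocity perpendicular to the bank is 7.5 × sin 60° = 6.495 m/s.
The flow acts along the bank and has no component across it.
Time = 330 / 6.495 = 50.807 s.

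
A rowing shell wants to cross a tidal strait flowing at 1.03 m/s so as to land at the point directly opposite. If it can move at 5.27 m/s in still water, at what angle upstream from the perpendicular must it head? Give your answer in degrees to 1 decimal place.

To cancel the current, the upstream component of the rowing shell's velocity must equal the flow: 5.27 sin θ = 1.03.
sin θ = 1.03 / 5.27 = 0.1954.
θ = arcsin(0.1954) = 11.271°.

11.3°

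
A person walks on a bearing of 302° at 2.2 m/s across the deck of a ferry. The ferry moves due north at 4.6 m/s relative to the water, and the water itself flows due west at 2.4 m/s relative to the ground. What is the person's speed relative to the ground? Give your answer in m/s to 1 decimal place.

7.2 m/s

In east/north components (m/s): person relative to ferry = (-1.866, 1.166); ferry relative to water = (0.000, 4.600); water relative to ground = (-2.400, 0.000).
Sum = (-4.266, 5.766) m/s.
Speed = |(-4.266, 5.766)| = 7.172 m/s.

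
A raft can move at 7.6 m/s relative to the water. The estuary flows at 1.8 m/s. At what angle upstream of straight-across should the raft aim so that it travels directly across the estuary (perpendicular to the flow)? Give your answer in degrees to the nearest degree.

To cancel the current, the upstream component of the raft's velocity must equal the flow: 7.6 sin θ = 1.8.
sin θ = 1.8 / 7.6 = 0.2368.
θ = arcsin(0.2368) = 13.700°.

14°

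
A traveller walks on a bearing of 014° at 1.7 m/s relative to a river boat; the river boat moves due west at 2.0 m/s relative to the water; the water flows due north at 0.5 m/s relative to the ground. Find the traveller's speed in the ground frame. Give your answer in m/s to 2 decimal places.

In east/north components (m/s): traveller relative to river boat = (0.411, 1.650); river boat relative to water = (-2.000, 0.000); water relative to ground = (0.000, 0.500).
Sum = (-1.589, 2.150) m/s.
Speed = |(-1.589, 2.150)| = 2.673 m/s.

2.67 m/s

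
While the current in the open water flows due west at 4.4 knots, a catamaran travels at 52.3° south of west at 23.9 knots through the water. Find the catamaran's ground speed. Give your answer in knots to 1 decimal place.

Taking east as x and north as y: velocity relative to the water = (-14.615, -18.910) knots; the water relative to ground = (-4.400, 0.000) knots.
Velocity relative to ground = (-14.615, -18.910) + (-4.400, 0.000) = (-19.015, -18.910) knots.
Speed = |(-19.015, -18.910)| = 26.818 knots.

26.8 knots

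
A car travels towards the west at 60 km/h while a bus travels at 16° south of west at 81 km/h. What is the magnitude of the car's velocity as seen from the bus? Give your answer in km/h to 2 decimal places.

28.59 km/h

Taking east as x and north as y: car velocity = (-60.000, 0.000) km/h; bus velocity = (-77.862, -22.327) km/h.
Velocity of car relative to bus = (-60.000, 0.000) − (-77.862, -22.327) = (17.862, 22.327) km/h.
Magnitude = |(17.862, 22.327)| = 28.593 km/h.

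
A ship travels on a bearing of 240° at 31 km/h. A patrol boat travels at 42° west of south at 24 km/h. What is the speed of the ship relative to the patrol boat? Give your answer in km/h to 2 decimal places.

11.04 km/h

Taking east as x and north as y: ship velocity = (-26.847, -15.500) km/h; patrol boat velocity = (-16.059, -17.835) km/h.
Velocity of ship relative to patrol boat = (-26.847, -15.500) − (-16.059, -17.835) = (-10.788, 2.335) km/h.
Magnitude = |(-10.788, 2.335)| = 11.038 km/h.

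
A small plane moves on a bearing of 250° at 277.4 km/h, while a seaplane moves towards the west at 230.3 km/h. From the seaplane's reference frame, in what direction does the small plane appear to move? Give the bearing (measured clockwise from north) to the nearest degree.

198°

Taking east as x and north as y: small plane velocity = (-260.671, -94.876) km/h; seaplane velocity = (-230.300, 0.000) km/h.
Velocity of small plane relative to seaplane = (-260.671, -94.876) − (-230.300, 0.000) = (-30.371, -94.876) km/h.
Bearing = atan2(-30.37, -94.88) = 197.75° clockwise from north.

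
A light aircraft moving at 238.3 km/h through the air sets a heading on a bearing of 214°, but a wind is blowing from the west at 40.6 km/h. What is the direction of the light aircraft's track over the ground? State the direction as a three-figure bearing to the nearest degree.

Taking east as x and north as y: velocity relative to the air = (-133.256, -197.560) km/h; the air relative to ground = (40.600, 0.000) km/h.
Velocity relative to ground = (-133.256, -197.560) + (40.600, 0.000) = (-92.656, -197.560) km/h.
Bearing = atan2(-92.66, -197.56) = 205.13° clockwise from north.

205°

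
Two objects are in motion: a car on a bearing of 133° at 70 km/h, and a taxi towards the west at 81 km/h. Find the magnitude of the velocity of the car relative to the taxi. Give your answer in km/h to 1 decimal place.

Taking east as x and north as y: car velocity = (51.195, -47.740) km/h; taxi velocity = (-81.000, 0.000) km/h.
Velocity of car relative to taxi = (51.195, -47.740) − (-81.000, 0.000) = (132.195, -47.740) km/h.
Magnitude = |(132.195, -47.740)| = 140.551 km/h.

140.6 km/h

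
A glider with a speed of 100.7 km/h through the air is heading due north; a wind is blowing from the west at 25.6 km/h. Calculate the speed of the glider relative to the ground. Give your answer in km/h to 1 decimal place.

103.9 km/h

Taking east as x and north as y: velocity relative to the air = (0.000, 100.700) km/h; the air relative to ground = (25.600, 0.000) km/h.
Velocity relative to ground = (0.000, 100.700) + (25.600, 0.000) = (25.600, 100.700) km/h.
Speed = |(25.600, 100.700)| = 103.903 km/h.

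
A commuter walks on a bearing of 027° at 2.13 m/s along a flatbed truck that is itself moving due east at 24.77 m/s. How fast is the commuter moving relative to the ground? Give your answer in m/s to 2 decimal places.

25.81 m/s

Taking east as x and north as y: flatbed truck velocity = (24.770, 0.000) m/s; commuter velocity relative to flatbed truck = (0.967, 1.898) m/s.
Velocity relative to ground = (24.770, 0.000) + (0.967, 1.898) = (25.737, 1.898) m/s.
Speed = |(25.737, 1.898)| = 25.807 m/s.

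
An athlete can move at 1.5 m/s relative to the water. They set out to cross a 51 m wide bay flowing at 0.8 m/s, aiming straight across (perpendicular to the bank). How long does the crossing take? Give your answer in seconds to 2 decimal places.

34.00 s

The component of the athlete's velocity perpendicular to the bank is 1.5 m/s.
Only the cross-stream component determines the crossing time; the current contributes nothing perpendicular to the bank.
Time = 51 / 1.500 = 34.000 s.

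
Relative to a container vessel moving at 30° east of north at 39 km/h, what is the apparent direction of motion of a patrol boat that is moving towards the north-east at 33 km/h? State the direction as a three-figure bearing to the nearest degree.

Taking east as x and north as y: patrol boat velocity = (23.335, 23.335) km/h; container vessel velocity = (19.500, 33.775) km/h.
Velocity of patrol boat relative to container vessel = (23.335, 23.335) − (19.500, 33.775) = (3.835, -10.440) km/h.
Bearing = atan2(3.83, -10.44) = 159.83° clockwise from north.

160°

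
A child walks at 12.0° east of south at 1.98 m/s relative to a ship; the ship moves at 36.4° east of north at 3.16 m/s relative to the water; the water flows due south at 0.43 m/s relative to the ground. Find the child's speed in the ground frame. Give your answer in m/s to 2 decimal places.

2.29 m/s

In east/north components (m/s): child relative to ship = (0.412, -1.937); ship relative to water = (1.875, 2.543); water relative to ground = (0.000, -0.430).
Sum = (2.287, 0.177) m/s.
Speed = |(2.287, 0.177)| = 2.294 m/s.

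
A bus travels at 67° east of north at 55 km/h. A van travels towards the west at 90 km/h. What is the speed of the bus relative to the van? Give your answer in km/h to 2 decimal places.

142.26 km/h

Taking east as x and north as y: bus velocity = (50.628, 21.490) km/h; van velocity = (-90.000, 0.000) km/h.
Velocity of bus relative to van = (50.628, 21.490) − (-90.000, 0.000) = (140.628, 21.490) km/h.
Magnitude = |(140.628, 21.490)| = 142.260 km/h.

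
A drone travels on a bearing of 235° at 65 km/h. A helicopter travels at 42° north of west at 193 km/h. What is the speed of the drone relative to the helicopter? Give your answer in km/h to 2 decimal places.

Taking east as x and north as y: drone velocity = (-53.245, -37.282) km/h; helicopter velocity = (-143.427, 129.142) km/h.
Velocity of drone relative to helicopter = (-53.245, -37.282) − (-143.427, 129.142) = (90.182, -166.425) km/h.
Magnitude = |(90.182, -166.425)| = 189.288 km/h.

189.29 km/h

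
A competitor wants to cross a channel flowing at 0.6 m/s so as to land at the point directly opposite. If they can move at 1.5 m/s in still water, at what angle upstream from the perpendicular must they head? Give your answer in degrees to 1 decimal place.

To cancel the current, the upstream component of the competitor's velocity must equal the flow: 1.5 sin θ = 0.6.
sin θ = 0.6 / 1.5 = 0.4000.
θ = arcsin(0.4000) = 23.578°.

23.6°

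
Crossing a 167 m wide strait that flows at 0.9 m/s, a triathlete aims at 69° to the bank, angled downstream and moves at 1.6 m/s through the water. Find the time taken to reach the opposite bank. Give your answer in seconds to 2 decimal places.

The component of the triathlete's velocity perpendicular to the bank is 1.6 × sin 69° = 1.494 m/s.
Only the cross-stream component determines the crossing time; the current contributes nothing perpendicular to the bank.
Time = 167 / 1.494 = 111.801 s.

111.80 s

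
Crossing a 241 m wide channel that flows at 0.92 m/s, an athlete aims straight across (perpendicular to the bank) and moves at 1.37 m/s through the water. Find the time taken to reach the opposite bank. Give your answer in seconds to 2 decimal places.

175.91 s

The component of the athlete's velocity perpendicular to the bank is 1.37 m/s.
Only the cross-stream component determines the crossing time; the current contributes nothing perpendicular to the bank.
Time = 241 / 1.370 = 175.912 s.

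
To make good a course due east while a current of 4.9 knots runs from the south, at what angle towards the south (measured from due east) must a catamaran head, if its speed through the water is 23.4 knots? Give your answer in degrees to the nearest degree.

12°

The current pushes perpendicular to the desired track; the heading must have a component into the current equal to 4.9 knots: 23.4 sin θ = 4.9.
sin θ = 0.2094, so θ = 12.087°.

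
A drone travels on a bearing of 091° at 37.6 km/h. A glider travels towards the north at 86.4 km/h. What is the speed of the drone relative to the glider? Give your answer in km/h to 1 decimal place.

Taking east as x and north as y: drone velocity = (37.594, -0.656) km/h; glider velocity = (0.000, 86.400) km/h.
Velocity of drone relative to glider = (37.594, -0.656) − (0.000, 86.400) = (37.594, -87.056) km/h.
Magnitude = |(37.594, -87.056)| = 94.827 km/h.

94.8 km/h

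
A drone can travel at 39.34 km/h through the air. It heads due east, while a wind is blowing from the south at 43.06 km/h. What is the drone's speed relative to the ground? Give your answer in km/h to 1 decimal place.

Taking east as x and north as y: velocity relative to the air = (39.340, 0.000) km/h; the air relative to ground = (0.000, 43.060) km/h.
Velocity relative to ground = (39.340, 0.000) + (0.000, 43.060) = (39.340, 43.060) km/h.
Speed = |(39.340, 43.060)| = 58.325 km/h.

58.3 km/h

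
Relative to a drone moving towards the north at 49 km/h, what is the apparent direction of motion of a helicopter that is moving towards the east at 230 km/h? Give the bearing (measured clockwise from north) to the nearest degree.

102°

Taking east as x and north as y: helicopter velocity = (230.000, 0.000) km/h; drone velocity = (0.000, 49.000) km/h.
Velocity of helicopter relative to drone = (230.000, 0.000) − (0.000, 49.000) = (230.000, -49.000) km/h.
Bearing = atan2(230.00, -49.00) = 102.03° clockwise from north.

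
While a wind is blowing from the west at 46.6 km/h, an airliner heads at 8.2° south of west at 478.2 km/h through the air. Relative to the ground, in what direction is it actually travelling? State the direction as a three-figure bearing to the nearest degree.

Taking east as x and north as y: velocity relative to the air = (-473.311, -68.205) km/h; the air relative to ground = (46.600, 0.000) km/h.
Velocity relative to ground = (-473.311, -68.205) + (46.600, 0.000) = (-426.711, -68.205) km/h.
Bearing = atan2(-426.71, -68.21) = 260.92° clockwise from north.

261°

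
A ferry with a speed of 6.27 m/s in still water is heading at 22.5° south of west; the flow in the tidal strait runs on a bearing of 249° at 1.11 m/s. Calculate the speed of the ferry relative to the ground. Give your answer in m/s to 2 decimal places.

7.38 m/s

Taking east as x and north as y: velocity relative to the water = (-5.793, -2.399) m/s; the water relative to ground = (-1.036, -0.398) m/s.
Velocity relative to ground = (-5.793, -2.399) + (-1.036, -0.398) = (-6.829, -2.797) m/s.
Speed = |(-6.829, -2.797)| = 7.380 m/s.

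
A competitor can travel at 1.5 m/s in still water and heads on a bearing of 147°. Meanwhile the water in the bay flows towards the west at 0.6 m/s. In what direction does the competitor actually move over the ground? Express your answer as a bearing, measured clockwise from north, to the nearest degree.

170°

Taking east as x and north as y: velocity relative to the water = (0.817, -1.258) m/s; the water relative to ground = (-0.600, 0.000) m/s.
Velocity relative to ground = (0.817, -1.258) + (-0.600, 0.000) = (0.217, -1.258) m/s.
Bearing = atan2(0.22, -1.26) = 170.21° clockwise from north.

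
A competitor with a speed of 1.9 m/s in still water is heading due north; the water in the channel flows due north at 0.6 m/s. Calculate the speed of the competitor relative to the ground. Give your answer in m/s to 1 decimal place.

2.5 m/s

Taking east as x and north as y: velocity relative to the water = (0.000, 1.900) m/s; the water relative to ground = (0.000, 0.600) m/s.
Velocity relative to ground = (0.000, 1.900) + (0.000, 0.600) = (0.000, 2.500) m/s.
Speed = |(0.000, 2.500)| = 2.500 m/s.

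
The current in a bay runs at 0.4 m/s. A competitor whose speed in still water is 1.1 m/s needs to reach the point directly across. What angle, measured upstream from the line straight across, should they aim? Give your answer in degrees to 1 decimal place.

21.3°

To cancel the current, the upstream component of the competitor's velocity must equal the flow: 1.1 sin θ = 0.4.
sin θ = 0.4 / 1.1 = 0.3636.
θ = arcsin(0.3636) = 21.324°.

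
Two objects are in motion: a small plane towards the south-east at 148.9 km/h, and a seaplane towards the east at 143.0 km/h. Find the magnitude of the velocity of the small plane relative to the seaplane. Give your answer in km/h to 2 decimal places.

111.84 km/h

Taking east as x and north as y: small plane velocity = (105.288, -105.288) km/h; seaplane velocity = (143.000, 0.000) km/h.
Velocity of small plane relative to seaplane = (105.288, -105.288) − (143.000, 0.000) = (-37.712, -105.288) km/h.
Magnitude = |(-37.712, -105.288)| = 111.838 km/h.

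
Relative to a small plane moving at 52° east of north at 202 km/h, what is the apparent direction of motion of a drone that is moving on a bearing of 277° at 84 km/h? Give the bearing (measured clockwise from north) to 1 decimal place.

244.8°

Taking east as x and north as y: drone velocity = (-83.374, 10.237) km/h; small plane velocity = (159.178, 124.364) km/h.
Velocity of drone relative to small plane = (-83.374, 10.237) − (159.178, 124.364) = (-242.552, -114.127) km/h.
Bearing = atan2(-242.55, -114.13) = 244.80° clockwise from north.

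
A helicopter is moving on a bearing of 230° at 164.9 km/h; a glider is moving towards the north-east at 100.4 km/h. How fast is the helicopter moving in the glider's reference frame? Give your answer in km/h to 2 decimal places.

265.06 km/h

Taking east as x and north as y: helicopter velocity = (-126.321, -105.996) km/h; glider velocity = (70.994, 70.994) km/h.
Velocity of helicopter relative to glider = (-126.321, -105.996) − (70.994, 70.994) = (-197.314, -176.989) km/h.
Magnitude = |(-197.314, -176.989)| = 265.062 km/h.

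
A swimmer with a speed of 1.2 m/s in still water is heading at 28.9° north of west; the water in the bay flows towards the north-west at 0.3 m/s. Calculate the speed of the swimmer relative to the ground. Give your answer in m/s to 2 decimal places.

1.49 m/s

Taking east as x and north as y: velocity relative to the water = (-1.051, 0.580) m/s; the water relative to ground = (-0.212, 0.212) m/s.
Velocity relative to ground = (-1.051, 0.580) + (-0.212, 0.212) = (-1.263, 0.792) m/s.
Speed = |(-1.263, 0.792)| = 1.491 m/s.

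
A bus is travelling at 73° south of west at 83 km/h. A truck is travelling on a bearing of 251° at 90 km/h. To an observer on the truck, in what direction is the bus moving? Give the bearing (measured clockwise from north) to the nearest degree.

Taking east as x and north as y: bus velocity = (-24.267, -79.373) km/h; truck velocity = (-85.097, -29.301) km/h.
Velocity of bus relative to truck = (-24.267, -79.373) − (-85.097, -29.301) = (60.830, -50.072) km/h.
Bearing = atan2(60.83, -50.07) = 129.46° clockwise from north.

129°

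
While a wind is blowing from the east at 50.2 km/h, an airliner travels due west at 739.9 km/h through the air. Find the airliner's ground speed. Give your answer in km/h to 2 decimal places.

Taking east as x and north as y: velocity relative to the air = (-739.900, 0.000) km/h; the air relative to ground = (-50.200, 0.000) km/h.
Velocity relative to ground = (-739.900, 0.000) + (-50.200, 0.000) = (-790.100, 0.000) km/h.
Speed = |(-790.100, 0.000)| = 790.100 km/h.

790.10 km/h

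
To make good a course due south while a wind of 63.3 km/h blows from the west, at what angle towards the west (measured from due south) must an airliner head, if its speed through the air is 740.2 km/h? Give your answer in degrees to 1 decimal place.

4.9°

The wind pushes perpendicular to the desired track; the heading must have a component into the wind equal to 63.3 km/h: 740.2 sin θ = 63.3.
sin θ = 0.0855, so θ = 4.906°.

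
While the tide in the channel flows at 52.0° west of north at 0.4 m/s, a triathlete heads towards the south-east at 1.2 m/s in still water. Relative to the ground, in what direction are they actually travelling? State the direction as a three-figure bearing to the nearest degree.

138°

Taking east as x and north as y: velocity relative to the water = (0.849, -0.849) m/s; the water relative to ground = (-0.315, 0.246) m/s.
Velocity relative to ground = (0.849, -0.849) + (-0.315, 0.246) = (0.533, -0.602) m/s.
Bearing = atan2(0.53, -0.60) = 138.47° clockwise from north.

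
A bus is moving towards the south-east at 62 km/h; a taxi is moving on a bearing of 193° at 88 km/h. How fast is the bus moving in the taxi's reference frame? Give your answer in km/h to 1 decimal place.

Taking east as x and north as y: bus velocity = (43.841, -43.841) km/h; taxi velocity = (-19.796, -85.745) km/h.
Velocity of bus relative to taxi = (43.841, -43.841) − (-19.796, -85.745) = (63.636, 41.904) km/h.
Magnitude = |(63.636, 41.904)| = 76.194 km/h.

76.2 km/h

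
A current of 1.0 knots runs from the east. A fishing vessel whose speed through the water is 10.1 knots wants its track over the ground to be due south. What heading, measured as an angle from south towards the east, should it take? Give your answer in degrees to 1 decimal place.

5.7°

The current pushes perpendicular to the desired track; the heading must have a component into the current equal to 1.0 knots: 10.1 sin θ = 1.0.
sin θ = 0.0990, so θ = 5.682°.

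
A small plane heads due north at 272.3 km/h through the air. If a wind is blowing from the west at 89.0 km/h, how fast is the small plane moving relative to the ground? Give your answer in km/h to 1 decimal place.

286.5 km/h

Taking east as x and north as y: velocity relative to the air = (0.000, 272.300) km/h; the air relative to ground = (89.000, 0.000) km/h.
Velocity relative to ground = (0.000, 272.300) + (89.000, 0.000) = (89.000, 272.300) km/h.
Speed = |(89.000, 272.300)| = 286.476 km/h.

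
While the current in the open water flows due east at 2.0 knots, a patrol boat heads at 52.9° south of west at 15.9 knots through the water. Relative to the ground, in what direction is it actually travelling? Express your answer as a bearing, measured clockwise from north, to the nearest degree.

Taking east as x and north as y: velocity relative to the water = (-9.591, -12.682) knots; the water relative to ground = (2.000, 0.000) knots.
Velocity relative to ground = (-9.591, -12.682) + (2.000, 0.000) = (-7.591, -12.682) knots.
Bearing = atan2(-7.59, -12.68) = 210.90° clockwise from north.

211°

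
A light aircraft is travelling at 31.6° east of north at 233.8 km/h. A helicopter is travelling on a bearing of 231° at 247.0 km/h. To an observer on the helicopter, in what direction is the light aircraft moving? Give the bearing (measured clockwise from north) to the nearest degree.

Taking east as x and north as y: light aircraft velocity = (122.508, 199.134) km/h; helicopter velocity = (-191.955, -155.442) km/h.
Velocity of light aircraft relative to helicopter = (122.508, 199.134) − (-191.955, -155.442) = (314.463, 354.576) km/h.
Bearing = atan2(314.46, 354.58) = 41.57° clockwise from north.

042°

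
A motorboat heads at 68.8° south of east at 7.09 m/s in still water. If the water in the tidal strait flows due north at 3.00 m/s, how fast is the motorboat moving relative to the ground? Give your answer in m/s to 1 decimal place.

Taking east as x and north as y: velocity relative to the water = (2.564, -6.610) m/s; the water relative to ground = (0.000, 3.000) m/s.
Velocity relative to ground = (2.564, -6.610) + (0.000, 3.000) = (2.564, -3.610) m/s.
Speed = |(2.564, -3.610)| = 4.428 m/s.

4.4 m/s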